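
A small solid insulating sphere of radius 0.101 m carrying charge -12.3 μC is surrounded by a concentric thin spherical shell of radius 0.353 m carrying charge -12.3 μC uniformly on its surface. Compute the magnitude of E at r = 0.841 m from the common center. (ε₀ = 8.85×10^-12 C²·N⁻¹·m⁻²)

Symmetry ⇒ E = E(r) r̂. Gaussian sphere of radius r = 0.841 m (r > 0.353 m, enclosing both).
Q_enc = (-12.3 μC) + (-12.3 μC) = -2.46×10^-5 C.
Since E is radial and uniform over the Gaussian sphere, Φ = E·4πr² = Q_enc/ε₀.
E = |Q_enc|/(4πε₀r²) = (2.46×10^-5)/(4π·8.85×10^-12·(0.841)²) = 3.13e5 N/C.

E = 3.13×10^5 V/m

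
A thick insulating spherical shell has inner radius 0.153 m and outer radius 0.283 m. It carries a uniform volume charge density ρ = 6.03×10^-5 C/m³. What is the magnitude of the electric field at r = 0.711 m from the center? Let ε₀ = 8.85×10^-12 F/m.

E = 8.57×10^4 V/m

Take a concentric spherical Gaussian surface of radius r = 0.711 m (r > 0.283 m, enclosing the whole shell).
Q_enc = ρ·(4π/3)(b³ − a³) = (6.03×10^-5)·(4π/3)·((0.283)³ − (0.153)³) = 4.82×10^-6 C.
Gauss's law: E·4πr² = Q_enc/ε₀.
E = |Q_enc|/(4πε₀r²) = (4.82×10^-6)/(4π·8.85×10^-12·(0.711)²) = 8.57×10^4 N/C.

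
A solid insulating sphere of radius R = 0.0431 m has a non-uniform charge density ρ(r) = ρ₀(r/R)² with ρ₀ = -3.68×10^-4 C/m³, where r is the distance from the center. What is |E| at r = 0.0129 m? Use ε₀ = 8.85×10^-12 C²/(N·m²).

|E| = 9.61×10^3 N/C

Take a concentric spherical Gaussian surface of radius r = 0.0129 m (r < R).
Q_enc = ∫₀^r ρ(r')·4πr'² dr' = (4πρ₀/R²) ∫₀^r r'^4 dr' = 4πρ₀ r^5/(5·R²) = -1.779e-10 C.
Since E is radial and uniform over the Gaussian sphere, Φ = E·4πr² = Q_enc/ε₀.
E = |Q_enc|/(4πε₀r²) = (1.779×10^-10)/(4π·8.85×10^-12·(0.0129)²) = 9.61e3 N/C.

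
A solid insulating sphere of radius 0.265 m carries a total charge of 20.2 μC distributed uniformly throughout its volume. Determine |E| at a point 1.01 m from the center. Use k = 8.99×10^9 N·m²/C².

|E| ≈ 1.78×10^5 V/m

Use a concentric Gaussian sphere at r = 1.01 m (r > R, so the entire charge is enclosed).
Q_enc = 20.2 μC = 2.02×10^-5 C.
Gauss's law: E·4πr² = Q_enc/ε₀.
E = k|Q_enc|/r² = (8.99×10^9)(2.02×10^-5)/(1.01)² = 1.78×10^5 N/C.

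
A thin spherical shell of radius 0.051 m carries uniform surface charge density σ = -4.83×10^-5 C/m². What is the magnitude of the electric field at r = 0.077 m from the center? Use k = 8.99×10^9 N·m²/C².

E ≈ 2.39×10^6 N/C

Take a concentric spherical Gaussian surface of radius r = 0.077 m (r > 0.051 m).
The entire shell is enclosed: Q_enc = σ·4πR² = (-4.83×10^-5)·4π·(0.051)² = -1.579×10^-6 C.
By Gauss's law, ∮E·dA = E·4πr² = Q_enc/ε₀.
E = k|Q_enc|/r² = (8.99×10^9)(1.579e-6)/(0.077)² = 2.39×10^6 N/C.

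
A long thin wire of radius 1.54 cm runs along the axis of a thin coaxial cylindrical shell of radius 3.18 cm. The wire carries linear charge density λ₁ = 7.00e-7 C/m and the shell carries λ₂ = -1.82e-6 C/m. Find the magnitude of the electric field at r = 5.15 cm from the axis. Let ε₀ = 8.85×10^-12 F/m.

By cylindrical symmetry E is radial; use a coaxial Gaussian cylinder of radius 5.15 cm and length L (r > 3.18 cm, enclosing both).
λ_enc = λ₁ + λ₂ = (7.00×10^-7) + (-1.82e-6) = -1.12×10^-6 C/m.
Applying ∮E·dA = Q_enc/ε₀ with the end caps contributing no flux:
E = |λ_enc|/(2πε₀r) = (1.12×10^-6)/(2π·8.85×10^-12·0.0515) = 3.91×10^5 N/C.

|E| = 3.91×10^5 N/C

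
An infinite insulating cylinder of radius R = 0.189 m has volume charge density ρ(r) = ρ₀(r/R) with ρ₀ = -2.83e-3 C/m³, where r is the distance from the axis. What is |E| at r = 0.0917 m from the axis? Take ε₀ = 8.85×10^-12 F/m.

|E| ≈ 4.74×10^6 V/m

Take a coaxial cylindrical Gaussian surface of radius r = 0.0917 m and length L (r < R).
Integrating ρ over the cross-section to radius r: λ_enc = (2πρ₀/R) ∫₀^r r'^2 dr' = 2πρ₀ r^3/(3·R) = -2.418×10^-5 C/m.
By Gauss's law (flux through the curved wall only), E·2πrL = λ_enc L/ε₀.
E = |λ_enc|/(2πε₀r) = (2.418×10^-5)/(2π·8.85×10^-12·0.0917) = 4.74e6 N/C.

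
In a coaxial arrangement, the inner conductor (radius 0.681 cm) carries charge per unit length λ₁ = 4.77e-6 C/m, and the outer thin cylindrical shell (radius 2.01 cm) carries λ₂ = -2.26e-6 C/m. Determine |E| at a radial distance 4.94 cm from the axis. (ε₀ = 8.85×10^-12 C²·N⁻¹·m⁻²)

Choose a coaxial cylinder of radius r = 4.94 cm (arbitrary length L) as the Gaussian surface (r > 2.01 cm, enclosing both).
λ_enc = λ₁ + λ₂ = (4.77e-6) + (-2.26e-6) = 2.51×10^-6 C/m.
By Gauss's law (flux through the curved wall only), E·2πrL = λ_enc L/ε₀.
E = |λ_enc|/(2πε₀r) = (2.51×10^-6)/(2π·8.85×10^-12·0.0494) = 9.14×10^5 N/C.

|E| = 9.14×10^5 N/C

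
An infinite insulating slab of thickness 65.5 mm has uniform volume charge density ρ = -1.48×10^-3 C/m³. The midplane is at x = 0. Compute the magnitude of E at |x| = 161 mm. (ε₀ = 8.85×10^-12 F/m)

The point |x| = 161 mm lies outside the slab (half-thickness 0.03275 m). A symmetric pillbox spanning the full slab encloses Q_enc = ρ·d·A.
Flux = 2EA ⇒ E = |ρ|d/(2ε₀), independent of distance outside.
E = (1.48e-3)(0.0655)/(2·8.85×10^-12) = 5.48×10^6 N/C.

5.48e6 V/m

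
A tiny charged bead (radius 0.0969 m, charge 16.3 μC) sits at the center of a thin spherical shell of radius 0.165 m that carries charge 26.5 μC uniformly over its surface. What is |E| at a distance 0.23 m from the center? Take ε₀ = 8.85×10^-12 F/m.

Use a concentric Gaussian sphere at r = 0.23 m (r > 0.165 m, enclosing both).
Q_enc = (16.3 μC) + (26.5 μC) = 4.28×10^-5 C.
Gauss's law: E·4πr² = Q_enc/ε₀.
E = |Q_enc|/(4πε₀r²) = (4.28×10^-5)/(4π·8.85×10^-12·(0.23)²) = 7.28×10^6 N/C.

E = 7.28×10^6 N/C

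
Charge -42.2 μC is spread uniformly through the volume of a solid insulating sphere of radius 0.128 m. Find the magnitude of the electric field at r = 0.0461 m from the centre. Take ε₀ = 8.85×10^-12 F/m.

E ≈ 8.34×10^6 N/C

Take a concentric spherical Gaussian surface of radius r = 0.0461 m (r < R).
For a uniform sphere the enclosed fraction is (r/R)³, so Q_enc = (-42.2 μC)(0.0461/0.128)³ = -1.971×10^-6 C.
Since E is radial and uniform over the Gaussian sphere, Φ = E·4πr² = Q_enc/ε₀.
E = |Q_enc|/(4πε₀r²) = (1.971×10^-6)/(4π·8.85×10^-12·(0.0461)²) = 8.34×10^6 N/C.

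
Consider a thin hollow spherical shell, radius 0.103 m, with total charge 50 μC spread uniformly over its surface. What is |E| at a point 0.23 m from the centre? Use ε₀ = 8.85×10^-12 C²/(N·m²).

E ≈ 8.50×10^6 N/C

Use a concentric Gaussian sphere at r = 0.23 m (r > 0.103 m).
The entire shell is enclosed: Q_enc = 5.00×10^-5 C.
By Gauss's law, ∮E·dA = E·4πr² = Q_enc/ε₀.
E = |Q_enc|/(4πε₀r²) = (5.00e-5)/(4π·8.85×10^-12·(0.23)²) = 8.50e6 N/C.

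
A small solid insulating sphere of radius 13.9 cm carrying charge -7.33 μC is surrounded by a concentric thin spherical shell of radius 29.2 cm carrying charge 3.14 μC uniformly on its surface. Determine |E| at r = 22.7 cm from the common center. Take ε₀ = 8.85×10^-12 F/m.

|E| ≈ 1.28e6 N/C

Symmetry ⇒ E = E(r) r̂. Gaussian sphere of radius r = 22.7 cm (between the bodies, 13.9 cm < r < 29.2 cm).
The shell at 29.2 cm lies outside the Gaussian surface, so Q_enc = -7.33 μC = -7.33×10^-6 C.
Gauss's law: E·4πr² = Q_enc/ε₀.
E = |Q_enc|/(4πε₀r²) = (7.33e-6)/(4π·8.85×10^-12·(0.227)²) = 1.28×10^6 N/C.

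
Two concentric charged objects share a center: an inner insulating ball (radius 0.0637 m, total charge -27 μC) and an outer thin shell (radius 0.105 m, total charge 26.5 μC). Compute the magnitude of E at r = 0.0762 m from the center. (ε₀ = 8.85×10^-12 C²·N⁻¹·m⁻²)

Symmetry ⇒ E = E(r) r̂. Gaussian sphere of radius r = 0.0762 m (between the bodies, 0.0637 m < r < 0.105 m).
The shell at 0.105 m lies outside the Gaussian surface, so Q_enc = -27 μC = -2.70×10^-5 C.
Gauss's law: E·4πr² = Q_enc/ε₀.
E = |Q_enc|/(4πε₀r²) = (2.70×10^-5)/(4π·8.85×10^-12·(0.0762)²) = 4.18×10^7 N/C.

4.18×10^7 V/m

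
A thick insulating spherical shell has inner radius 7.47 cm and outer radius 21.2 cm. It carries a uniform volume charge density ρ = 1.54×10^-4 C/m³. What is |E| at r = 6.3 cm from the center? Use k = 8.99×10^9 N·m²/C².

Use a concentric Gaussian sphere at r = 6.3 cm (r < 7.47 cm, inside the empty cavity).
Q_enc = 0 (all charge lies at larger r); Gauss's law gives E = 0.

E = 0 (no enclosed charge)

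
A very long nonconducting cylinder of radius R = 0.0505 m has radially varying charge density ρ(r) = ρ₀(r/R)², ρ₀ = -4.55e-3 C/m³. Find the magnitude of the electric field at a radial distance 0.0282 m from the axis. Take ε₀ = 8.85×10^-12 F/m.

By cylindrical symmetry E is radial; use a coaxial Gaussian cylinder of radius 0.0282 m and length L (r < R).
Integrating ρ over the cross-section to radius r: λ_enc = (2πρ₀/R²) ∫₀^r r'^3 dr' = 2πρ₀ r^4/(4·R²) = -1.772×10^-6 C/m.
Applying ∮E·dA = Q_enc/ε₀ with the end caps contributing no flux:
E = |λ_enc|/(2πε₀r) = (1.772×10^-6)/(2π·8.85×10^-12·0.0282) = 1.13×10^6 N/C.

|E| = 1.13×10^6 N/C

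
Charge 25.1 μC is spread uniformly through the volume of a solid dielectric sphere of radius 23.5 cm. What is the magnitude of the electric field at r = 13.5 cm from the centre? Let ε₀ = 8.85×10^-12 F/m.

By spherical symmetry E is radial; choose a Gaussian sphere of radius r = 13.5 cm (r < R).
Only the charge within r is enclosed: Q_enc = Q·(r/R)³ = (25.1 μC)·(13.5 cm/23.5 cm)³ = 4.759e-6 C.
Since E is radial and uniform over the Gaussian sphere, Φ = E·4πr² = Q_enc/ε₀.
E = |Q_enc|/(4πε₀r²) = (4.759×10^-6)/(4π·8.85×10^-12·(0.135)²) = 2.35e6 N/C.

2.35e6 N/C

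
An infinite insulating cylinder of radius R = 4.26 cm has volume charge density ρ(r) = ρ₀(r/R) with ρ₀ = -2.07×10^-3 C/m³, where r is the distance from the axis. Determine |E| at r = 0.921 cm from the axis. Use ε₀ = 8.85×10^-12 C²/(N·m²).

Choose a coaxial cylinder of radius r = 0.921 cm (arbitrary length L) as the Gaussian surface (r < R).
Integrating ρ over the cross-section to radius r: λ_enc = (2πρ₀/R) ∫₀^r r'^2 dr' = 2πρ₀ r^3/(3·R) = -7.951×10^-8 C/m.
Gauss's law: E·2πrL = λ_enc L/ε₀.
E = |λ_enc|/(2πε₀r) = (7.951×10^-8)/(2π·8.85×10^-12·0.00921) = 1.55×10^5 N/C.

|E| ≈ 1.55×10^5 N/C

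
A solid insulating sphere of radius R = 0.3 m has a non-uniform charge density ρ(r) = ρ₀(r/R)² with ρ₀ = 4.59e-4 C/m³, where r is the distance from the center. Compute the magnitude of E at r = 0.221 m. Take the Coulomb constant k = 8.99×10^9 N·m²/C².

E ≈ 1.24×10^6 N/C

Use a concentric Gaussian sphere at r = 0.221 m (r < R).
Integrate the density: Q_enc = 4π ∫₀^r ρ₀(r'/R)^2 r'² dr' = 4πρ₀ r^5/(5·R²) = 6.757×10^-6 C.
Applying ∮E·dA = Q_enc/ε₀ with Φ = E(4πr²):
E = k|Q_enc|/r² = (8.99×10^9)(6.757×10^-6)/(0.221)² = 1.24×10^6 N/C.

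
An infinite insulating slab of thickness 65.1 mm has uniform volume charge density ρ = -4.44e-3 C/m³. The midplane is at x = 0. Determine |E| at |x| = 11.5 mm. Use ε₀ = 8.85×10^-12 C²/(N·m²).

|E| = 5.77×10^6 V/m

By symmetry E is perpendicular to the slab. A Gaussian pillbox from −11.5 mm to +11.5 mm (face area A) lies entirely within the slab.
Q_enc = ρ·(2x)·A and flux = 2EA, so 2EA = 2ρxA/ε₀ ⇒ E = |ρ|x/ε₀.
E = (4.44×10^-3)(0.0115)/(8.85×10^-12) = 5.77×10^6 N/C.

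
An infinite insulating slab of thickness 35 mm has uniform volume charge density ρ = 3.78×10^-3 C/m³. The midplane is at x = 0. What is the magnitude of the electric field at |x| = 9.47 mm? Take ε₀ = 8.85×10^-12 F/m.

|E| = 4.04×10^6 N/C

By symmetry E is perpendicular to the slab. A Gaussian pillbox from −9.47 mm to +9.47 mm (face area A) lies entirely within the slab.
Q_enc = ρ·(2x)·A and flux = 2EA, so 2EA = 2ρxA/ε₀ ⇒ E = |ρ|x/ε₀.
E = (3.78×10^-3)(0.00947)/(8.85×10^-12) = 4.04e6 N/C.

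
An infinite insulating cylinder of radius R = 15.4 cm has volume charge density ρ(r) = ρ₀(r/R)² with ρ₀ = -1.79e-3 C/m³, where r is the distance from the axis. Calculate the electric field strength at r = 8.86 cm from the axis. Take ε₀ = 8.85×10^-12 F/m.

E ≈ 1.48×10^6 N/C

Choose a coaxial cylinder of radius r = 8.86 cm (arbitrary length L) as the Gaussian surface (r < R).
Integrating ρ over the cross-section to radius r: λ_enc = (2πρ₀/R²) ∫₀^r r'^3 dr' = 2πρ₀ r^4/(4·R²) = -7.306×10^-6 C/m.
Applying ∮E·dA = Q_enc/ε₀ with the end caps contributing no flux:
E = |λ_enc|/(2πε₀r) = (7.306e-6)/(2π·8.85×10^-12·0.0886) = 1.48e6 N/C.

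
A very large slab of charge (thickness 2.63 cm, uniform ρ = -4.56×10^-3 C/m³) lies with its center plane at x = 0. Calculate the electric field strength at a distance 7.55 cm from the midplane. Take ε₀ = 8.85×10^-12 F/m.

The point |x| = 7.55 cm lies outside the slab (half-thickness 0.01315 m). A symmetric pillbox spanning the full slab encloses Q_enc = ρ·d·A.
Flux = 2EA ⇒ E = |ρ|d/(2ε₀), independent of distance outside.
E = (4.56×10^-3)(0.0263)/(2·8.85×10^-12) = 6.78e6 N/C.

|E| ≈ 6.78e6 N/C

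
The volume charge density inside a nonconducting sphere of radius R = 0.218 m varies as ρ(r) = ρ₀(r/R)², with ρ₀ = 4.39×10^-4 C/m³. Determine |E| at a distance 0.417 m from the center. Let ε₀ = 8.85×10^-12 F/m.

|E| ≈ 5.91×10^5 N/C

Take a concentric spherical Gaussian surface of radius r = 0.417 m (r > R, all charge enclosed).
Q_enc = 4π ∫₀^R ρ₀(r'/R)^2 r'² dr' = 4πρ₀R³/5 = 1.143e-5 C.
By Gauss's law, ∮E·dA = E·4πr² = Q_enc/ε₀.
E = |Q_enc|/(4πε₀r²) = (1.143×10^-5)/(4π·8.85×10^-12·(0.417)²) = 5.91×10^5 N/C.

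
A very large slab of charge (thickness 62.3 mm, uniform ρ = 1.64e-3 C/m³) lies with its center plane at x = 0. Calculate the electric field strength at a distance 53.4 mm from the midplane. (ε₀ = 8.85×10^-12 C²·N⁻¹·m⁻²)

|E| ≈ 5.77×10^6 N/C

The point |x| = 53.4 mm lies outside the slab (half-thickness 0.03115 m). A symmetric pillbox spanning the full slab encloses Q_enc = ρ·d·A.
Flux = 2EA ⇒ E = |ρ|d/(2ε₀), independent of distance outside.
E = (1.64×10^-3)(0.0623)/(2·8.85×10^-12) = 5.77e6 N/C.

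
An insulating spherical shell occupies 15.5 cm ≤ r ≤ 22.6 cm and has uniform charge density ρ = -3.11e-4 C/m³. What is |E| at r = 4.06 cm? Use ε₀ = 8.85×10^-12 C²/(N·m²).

E = 0 (no enclosed charge)

Use a concentric Gaussian sphere at r = 4.06 cm (r < 15.5 cm, inside the empty cavity).
Q_enc = 0 (all charge lies at larger r); Gauss's law gives E = 0.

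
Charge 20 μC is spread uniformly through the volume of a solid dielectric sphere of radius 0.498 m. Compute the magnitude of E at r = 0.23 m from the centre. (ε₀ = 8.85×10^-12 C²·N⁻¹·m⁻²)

Symmetry ⇒ E = E(r) r̂. Gaussian sphere of radius r = 0.23 m (r < R).
For a uniform sphere the enclosed fraction is (r/R)³, so Q_enc = (20 μC)(0.23/0.498)³ = 1.97×10^-6 C.
Gauss's law: E·4πr² = Q_enc/ε₀.
E = |Q_enc|/(4πε₀r²) = (1.97e-6)/(4π·8.85×10^-12·(0.23)²) = 3.35×10^5 N/C.

E = 3.35×10^5 V/m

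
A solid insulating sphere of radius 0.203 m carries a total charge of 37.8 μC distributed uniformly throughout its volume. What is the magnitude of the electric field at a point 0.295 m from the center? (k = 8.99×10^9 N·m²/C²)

Use a concentric Gaussian sphere at r = 0.295 m (r > R, so the entire charge is enclosed).
Q_enc = 37.8 μC = 3.78e-5 C.
Applying ∮E·dA = Q_enc/ε₀ with Φ = E(4πr²):
E = k|Q_enc|/r² = (8.99×10^9)(3.78×10^-5)/(0.295)² = 3.90e6 N/C.

E ≈ 3.90×10^6 N/C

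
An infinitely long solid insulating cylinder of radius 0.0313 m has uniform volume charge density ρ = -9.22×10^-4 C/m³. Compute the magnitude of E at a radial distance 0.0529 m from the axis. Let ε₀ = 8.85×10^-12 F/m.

E = 9.65×10^5 V/m

Choose a coaxial cylinder of radius r = 0.0529 m (arbitrary length L) as the Gaussian surface (r > 0.0313 m, full cross-section enclosed).
λ_enc = ρ·πR² = (-9.22e-4)π(0.0313)² = -2.838e-6 C/m.
Gauss's law: E·2πrL = λ_enc L/ε₀.
E = |λ_enc|/(2πε₀r) = (2.838×10^-6)/(2π·8.85×10^-12·0.0529) = 9.65×10^5 N/C.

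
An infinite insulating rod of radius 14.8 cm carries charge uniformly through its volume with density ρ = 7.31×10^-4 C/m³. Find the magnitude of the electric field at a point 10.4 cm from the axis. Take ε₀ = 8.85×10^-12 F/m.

Take a coaxial cylindrical Gaussian surface of radius r = 10.4 cm and length L (r < R).
Enclosed charge per unit length: λ_enc = ρ·πr² = (7.31×10^-4)π(0.104)² = 2.484×10^-5 C/m.
Applying ∮E·dA = Q_enc/ε₀ with the end caps contributing no flux:
E = |λ_enc|/(2πε₀r) = (2.484e-5)/(2π·8.85×10^-12·0.104) = 4.30×10^6 N/C.

4.30×10^6 N/C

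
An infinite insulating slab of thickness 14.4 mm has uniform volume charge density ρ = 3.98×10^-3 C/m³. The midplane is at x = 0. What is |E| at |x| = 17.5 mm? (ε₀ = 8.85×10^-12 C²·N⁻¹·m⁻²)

The point |x| = 17.5 mm lies outside the slab (half-thickness 0.0072 m). A symmetric pillbox spanning the full slab encloses Q_enc = ρ·d·A.
Flux = 2EA ⇒ E = |ρ|d/(2ε₀), independent of distance outside.
E = (3.98×10^-3)(0.0144)/(2·8.85×10^-12) = 3.24e6 N/C.

3.24×10^6 N/C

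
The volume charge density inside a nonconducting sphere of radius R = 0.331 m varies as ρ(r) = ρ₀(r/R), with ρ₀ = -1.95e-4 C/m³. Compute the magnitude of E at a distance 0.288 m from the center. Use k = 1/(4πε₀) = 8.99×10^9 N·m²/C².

By spherical symmetry E is radial; choose a Gaussian sphere of radius r = 0.288 m (r < R).
Integrate the density: Q_enc = 4π ∫₀^r ρ₀(r'/R)^1 r'² dr' = 4πρ₀ r^4/(4·R) = -1.273×10^-5 C.
Applying ∮E·dA = Q_enc/ε₀ with Φ = E(4πr²):
E = k|Q_enc|/r² = (8.99×10^9)(1.273×10^-5)/(0.288)² = 1.38×10^6 N/C.

|E| ≈ 1.38e6 N/C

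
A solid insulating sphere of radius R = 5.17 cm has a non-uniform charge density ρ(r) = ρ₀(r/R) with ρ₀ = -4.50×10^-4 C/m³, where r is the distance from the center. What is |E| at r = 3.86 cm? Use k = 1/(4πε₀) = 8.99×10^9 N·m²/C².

|E| ≈ 3.66×10^5 N/C

Take a concentric spherical Gaussian surface of radius r = 3.86 cm (r < R).
Integrate the density: Q_enc = 4π ∫₀^r ρ₀(r'/R)^1 r'² dr' = 4πρ₀ r^4/(4·R) = -6.07×10^-8 C.
By Gauss's law, ∮E·dA = E·4πr² = Q_enc/ε₀.
E = k|Q_enc|/r² = (8.99×10^9)(6.07e-8)/(0.0386)² = 3.66×10^5 N/C.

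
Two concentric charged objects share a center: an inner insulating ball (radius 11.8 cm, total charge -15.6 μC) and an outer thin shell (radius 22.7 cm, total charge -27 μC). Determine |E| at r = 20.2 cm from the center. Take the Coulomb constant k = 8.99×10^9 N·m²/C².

E = 3.44e6 N/C

Symmetry ⇒ E = E(r) r̂. Gaussian sphere of radius r = 20.2 cm (between the bodies, 11.8 cm < r < 22.7 cm).
The shell at 22.7 cm lies outside the Gaussian surface, so Q_enc = -15.6 μC = -1.56×10^-5 C.
Since E is radial and uniform over the Gaussian sphere, Φ = E·4πr² = Q_enc/ε₀.
E = k|Q_enc|/r² = (8.99×10^9)(1.56e-5)/(0.202)² = 3.44e6 N/C.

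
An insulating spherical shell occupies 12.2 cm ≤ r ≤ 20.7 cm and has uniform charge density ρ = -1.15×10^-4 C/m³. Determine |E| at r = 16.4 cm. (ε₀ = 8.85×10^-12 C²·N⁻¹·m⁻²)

Take a concentric spherical Gaussian surface of radius r = 16.4 cm (within the shell material, 12.2 cm < r < 20.7 cm).
Enclosed charge is the volume from a to r: Q_enc = (4π/3)ρ(r³ − a³) = -1.25e-6 C.
By Gauss's law, ∮E·dA = E·4πr² = Q_enc/ε₀.
E = |Q_enc|/(4πε₀r²) = (1.25×10^-6)/(4π·8.85×10^-12·(0.164)²) = 4.18×10^5 N/C.

|E| = 4.18e5 N/C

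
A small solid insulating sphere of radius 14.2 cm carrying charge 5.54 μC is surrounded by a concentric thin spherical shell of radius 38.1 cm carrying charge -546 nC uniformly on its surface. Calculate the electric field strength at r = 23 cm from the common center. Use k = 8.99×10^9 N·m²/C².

By spherical symmetry E is radial; choose a Gaussian sphere of radius r = 23 cm (between the bodies, 14.2 cm < r < 38.1 cm).
The shell at 38.1 cm lies outside the Gaussian surface, so Q_enc = 5.54 μC = 5.54×10^-6 C.
Applying ∮E·dA = Q_enc/ε₀ with Φ = E(4πr²):
E = k|Q_enc|/r² = (8.99×10^9)(5.54e-6)/(0.23)² = 9.41×10^5 N/C.

E ≈ 9.41×10^5 N/C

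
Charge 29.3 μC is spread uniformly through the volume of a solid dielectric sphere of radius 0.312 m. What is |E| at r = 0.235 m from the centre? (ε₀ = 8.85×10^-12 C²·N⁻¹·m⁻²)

Take a concentric spherical Gaussian surface of radius r = 0.235 m (r < R).
For a uniform sphere the enclosed fraction is (r/R)³, so Q_enc = (29.3 μC)(0.235/0.312)³ = 1.252×10^-5 C.
By Gauss's law, ∮E·dA = E·4πr² = Q_enc/ε₀.
E = |Q_enc|/(4πε₀r²) = (1.252×10^-5)/(4π·8.85×10^-12·(0.235)²) = 2.04e6 N/C.

|E| = 2.04×10^6 N/C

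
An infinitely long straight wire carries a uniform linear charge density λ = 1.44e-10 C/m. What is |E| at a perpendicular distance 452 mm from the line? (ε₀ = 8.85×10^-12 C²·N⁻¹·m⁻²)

Take a coaxial cylindrical Gaussian surface of radius r = 452 mm and length L.
Q_enc = λL, so λ_enc = 1.44×10^-10 C/m.
Applying ∮E·dA = Q_enc/ε₀ with the end caps contributing no flux:
E = |λ_enc|/(2πε₀r) = (1.44e-10)/(2π·8.85×10^-12·0.452) = 5.73 N/C.

E = 5.73 N/C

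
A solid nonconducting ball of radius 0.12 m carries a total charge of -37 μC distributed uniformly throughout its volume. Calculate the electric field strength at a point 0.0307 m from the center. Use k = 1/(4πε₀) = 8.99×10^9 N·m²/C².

Symmetry ⇒ E = E(r) r̂. Gaussian sphere of radius r = 0.0307 m (r < R).
For a uniform sphere the enclosed fraction is (r/R)³, so Q_enc = (-37 μC)(0.0307/0.12)³ = -6.195×10^-7 C.
Applying ∮E·dA = Q_enc/ε₀ with Φ = E(4πr²):
E = k|Q_enc|/r² = (8.99×10^9)(6.195×10^-7)/(0.0307)² = 5.91×10^6 N/C.

|E| ≈ 5.91e6 N/C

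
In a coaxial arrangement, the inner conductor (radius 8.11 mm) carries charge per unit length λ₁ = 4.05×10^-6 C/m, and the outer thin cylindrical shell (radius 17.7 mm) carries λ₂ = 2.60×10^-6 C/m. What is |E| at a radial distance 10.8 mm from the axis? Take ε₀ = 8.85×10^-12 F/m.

Choose a coaxial cylinder of radius r = 10.8 mm (arbitrary length L) as the Gaussian surface (between the conductors, 8.11 mm < r < 17.7 mm).
Only the inner wire is enclosed; the outer shell contributes nothing inside itself. λ_enc = λ₁ = 4.05×10^-6 C/m.
Gauss's law: E·2πrL = λ_enc L/ε₀.
E = |λ_enc|/(2πε₀r) = (4.05e-6)/(2π·8.85×10^-12·0.0108) = 6.74×10^6 N/C.

E = 6.74×10^6 V/m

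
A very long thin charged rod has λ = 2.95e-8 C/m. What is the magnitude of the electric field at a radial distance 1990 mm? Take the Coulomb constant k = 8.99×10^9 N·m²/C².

By cylindrical symmetry E is radial; use a coaxial Gaussian cylinder of radius 1990 mm and length L.
Q_enc = λL, so λ_enc = 2.95×10^-8 C/m.
Since E is radial and uniform over the curved surface, Φ = E·2πrL = Q_enc/ε₀ = λ_enc L/ε₀.
E = 2k|λ_enc|/r = 2(8.99×10^9)(2.95×10^-8)/(1.99) = 267 N/C.

|E| ≈ 267 N/C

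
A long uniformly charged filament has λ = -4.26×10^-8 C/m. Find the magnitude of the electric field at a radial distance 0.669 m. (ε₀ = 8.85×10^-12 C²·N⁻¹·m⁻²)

Choose a coaxial cylinder of radius r = 0.669 m (arbitrary length L) as the Gaussian surface.
Q_enc = λL, so λ_enc = -4.26×10^-8 C/m.
Since E is radial and uniform over the curved surface, Φ = E·2πrL = Q_enc/ε₀ = λ_enc L/ε₀.
E = |λ_enc|/(2πε₀r) = (4.26×10^-8)/(2π·8.85×10^-12·0.669) = 1.15×10^3 N/C.

|E| = 1.15e3 V/m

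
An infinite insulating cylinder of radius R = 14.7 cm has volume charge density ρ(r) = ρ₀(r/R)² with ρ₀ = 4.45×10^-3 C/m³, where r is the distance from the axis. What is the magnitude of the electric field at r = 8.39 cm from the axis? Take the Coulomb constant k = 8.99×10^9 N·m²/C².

|E| ≈ 3.43×10^6 N/C

By cylindrical symmetry E is radial; use a coaxial Gaussian cylinder of radius 8.39 cm and length L (r < R).
λ_enc = ∫₀^r ρ(r')·2πr' dr' = (2πρ₀/R²)·r^4/4 = 1.603×10^-5 C/m.
Applying ∮E·dA = Q_enc/ε₀ with the end caps contributing no flux:
E = 2k|λ_enc|/r = 2(8.99×10^9)(1.603×10^-5)/(0.0839) = 3.43×10^6 N/C.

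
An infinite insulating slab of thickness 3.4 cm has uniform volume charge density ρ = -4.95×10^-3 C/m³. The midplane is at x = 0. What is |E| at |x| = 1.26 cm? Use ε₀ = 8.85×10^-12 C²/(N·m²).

By symmetry E is perpendicular to the slab. A Gaussian pillbox from −1.26 cm to +1.26 cm (face area A) lies entirely within the slab.
Q_enc = ρ·(2x)·A and flux = 2EA, so 2EA = 2ρxA/ε₀ ⇒ E = |ρ|x/ε₀.
E = (4.95×10^-3)(0.0126)/(8.85×10^-12) = 7.05e6 N/C.

E ≈ 7.05×10^6 N/C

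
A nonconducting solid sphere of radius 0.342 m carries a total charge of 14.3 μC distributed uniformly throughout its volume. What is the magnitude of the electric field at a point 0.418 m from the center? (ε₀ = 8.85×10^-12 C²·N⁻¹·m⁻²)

Take a concentric spherical Gaussian surface of radius r = 0.418 m (r > R, so the entire charge is enclosed).
Q_enc = 14.3 μC = 1.43×10^-5 C.
Gauss's law: E·4πr² = Q_enc/ε₀.
E = |Q_enc|/(4πε₀r²) = (1.43e-5)/(4π·8.85×10^-12·(0.418)²) = 7.36×10^5 N/C.

|E| = 7.36×10^5 V/m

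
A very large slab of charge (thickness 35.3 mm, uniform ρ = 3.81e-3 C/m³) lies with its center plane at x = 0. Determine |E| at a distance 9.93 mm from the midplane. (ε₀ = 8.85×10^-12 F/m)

|E| ≈ 4.27×10^6 N/C

By symmetry E is perpendicular to the slab. A Gaussian pillbox from −9.93 mm to +9.93 mm (face area A) lies entirely within the slab.
Q_enc = ρ·(2x)·A and flux = 2EA, so 2EA = 2ρxA/ε₀ ⇒ E = |ρ|x/ε₀.
E = (3.81×10^-3)(0.00993)/(8.85×10^-12) = 4.27e6 N/C.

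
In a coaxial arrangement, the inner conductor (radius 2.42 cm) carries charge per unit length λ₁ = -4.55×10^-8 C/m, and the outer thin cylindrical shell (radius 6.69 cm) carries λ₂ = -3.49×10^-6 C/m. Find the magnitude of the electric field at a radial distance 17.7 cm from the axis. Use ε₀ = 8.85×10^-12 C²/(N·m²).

E ≈ 3.59×10^5 V/m

Choose a coaxial cylinder of radius r = 17.7 cm (arbitrary length L) as the Gaussian surface (r > 6.69 cm, enclosing both).
λ_enc = λ₁ + λ₂ = (-4.55×10^-8) + (-3.49×10^-6) = -3.535×10^-6 C/m.
Since E is radial and uniform over the curved surface, Φ = E·2πrL = Q_enc/ε₀ = λ_enc L/ε₀.
E = |λ_enc|/(2πε₀r) = (3.535×10^-6)/(2π·8.85×10^-12·0.177) = 3.59×10^5 N/C.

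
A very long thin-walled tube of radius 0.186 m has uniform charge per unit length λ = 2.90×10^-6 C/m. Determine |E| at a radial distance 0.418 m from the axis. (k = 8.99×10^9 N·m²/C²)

Choose a coaxial cylinder of radius r = 0.418 m (arbitrary length L) as the Gaussian surface (r > 0.186 m).
The full line charge is enclosed: λ_enc = 2.90×10^-6 C/m.
By Gauss's law (flux through the curved wall only), E·2πrL = λ_enc L/ε₀.
E = 2k|λ_enc|/r = 2(8.99×10^9)(2.90×10^-6)/(0.418) = 1.25×10^5 N/C.

E ≈ 1.25e5 N/C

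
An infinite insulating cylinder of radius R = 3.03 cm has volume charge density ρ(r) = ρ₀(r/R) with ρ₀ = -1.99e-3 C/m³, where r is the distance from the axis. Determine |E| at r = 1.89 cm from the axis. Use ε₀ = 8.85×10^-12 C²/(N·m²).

Choose a coaxial cylinder of radius r = 1.89 cm (arbitrary length L) as the Gaussian surface (r < R).
λ_enc = ∫₀^r ρ(r')·2πr' dr' = (2πρ₀/R)·r^3/3 = -9.287e-7 C/m.
Since E is radial and uniform over the curved surface, Φ = E·2πrL = Q_enc/ε₀ = λ_enc L/ε₀.
E = |λ_enc|/(2πε₀r) = (9.287×10^-7)/(2π·8.85×10^-12·0.0189) = 8.84×10^5 N/C.

|E| = 8.84×10^5 V/m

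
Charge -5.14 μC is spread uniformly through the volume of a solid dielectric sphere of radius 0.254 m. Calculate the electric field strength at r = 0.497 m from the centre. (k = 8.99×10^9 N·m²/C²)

Use a concentric Gaussian sphere at r = 0.497 m (r > R, so the entire charge is enclosed).
Q_enc = -5.14 μC = -5.14e-6 C.
By Gauss's law, ∮E·dA = E·4πr² = Q_enc/ε₀.
E = k|Q_enc|/r² = (8.99×10^9)(5.14×10^-6)/(0.497)² = 1.87×10^5 N/C.

E = 1.87×10^5 N/C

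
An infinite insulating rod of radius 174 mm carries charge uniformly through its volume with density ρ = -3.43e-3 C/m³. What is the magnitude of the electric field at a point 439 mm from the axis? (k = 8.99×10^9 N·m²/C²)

|E| ≈ 1.34e7 N/C

Coaxial Gaussian cylinder, radius r = 439 mm, length L (r > 174 mm, full cross-section enclosed).
λ_enc = ρ·πR² = (-3.43×10^-3)π(0.174)² = -3.262×10^-4 C/m.
Since E is radial and uniform over the curved surface, Φ = E·2πrL = Q_enc/ε₀ = λ_enc L/ε₀.
E = 2k|λ_enc|/r = 2(8.99×10^9)(3.262×10^-4)/(0.439) = 1.34e7 N/C.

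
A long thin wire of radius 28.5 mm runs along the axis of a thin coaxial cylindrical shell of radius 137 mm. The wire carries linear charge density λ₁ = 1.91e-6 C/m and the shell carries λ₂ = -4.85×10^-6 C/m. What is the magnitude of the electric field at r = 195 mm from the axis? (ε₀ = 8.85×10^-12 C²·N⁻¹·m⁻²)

|E| = 2.71e5 N/C

Coaxial Gaussian cylinder, radius r = 195 mm, length L (r > 137 mm, enclosing both).
λ_enc = λ₁ + λ₂ = (1.91e-6) + (-4.85×10^-6) = -2.94e-6 C/m.
By Gauss's law (flux through the curved wall only), E·2πrL = λ_enc L/ε₀.
E = |λ_enc|/(2πε₀r) = (2.94×10^-6)/(2π·8.85×10^-12·0.195) = 2.71×10^5 N/C.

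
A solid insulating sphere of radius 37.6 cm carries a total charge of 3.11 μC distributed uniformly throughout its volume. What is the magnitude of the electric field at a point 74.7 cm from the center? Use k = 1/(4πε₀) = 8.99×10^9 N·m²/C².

5.01×10^4 N/C

Symmetry ⇒ E = E(r) r̂. Gaussian sphere of radius r = 74.7 cm (r > R, so the entire charge is enclosed).
Q_enc = 3.11 μC = 3.11×10^-6 C.
Since E is radial and uniform over the Gaussian sphere, Φ = E·4πr² = Q_enc/ε₀.
E = k|Q_enc|/r² = (8.99×10^9)(3.11×10^-6)/(0.747)² = 5.01e4 N/C.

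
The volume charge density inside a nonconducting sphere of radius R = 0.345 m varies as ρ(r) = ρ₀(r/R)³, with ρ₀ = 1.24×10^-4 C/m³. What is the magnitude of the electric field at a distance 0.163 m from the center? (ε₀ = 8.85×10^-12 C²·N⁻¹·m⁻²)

Symmetry ⇒ E = E(r) r̂. Gaussian sphere of radius r = 0.163 m (r < R).
Q_enc = ∫₀^r ρ(r')·4πr'² dr' = (4πρ₀/R³) ∫₀^r r'^5 dr' = 4πρ₀ r^6/(6·R³) = 1.186e-7 C.
Applying ∮E·dA = Q_enc/ε₀ with Φ = E(4πr²):
E = |Q_enc|/(4πε₀r²) = (1.186e-7)/(4π·8.85×10^-12·(0.163)²) = 4.01e4 N/C.

E ≈ 4.01e4 N/C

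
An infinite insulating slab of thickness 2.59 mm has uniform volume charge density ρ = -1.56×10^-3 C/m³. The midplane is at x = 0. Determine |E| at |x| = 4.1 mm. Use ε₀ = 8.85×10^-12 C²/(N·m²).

E ≈ 2.28×10^5 N/C

The point |x| = 4.1 mm lies outside the slab (half-thickness 0.001295 m). A symmetric pillbox spanning the full slab encloses Q_enc = ρ·d·A.
Flux = 2EA ⇒ E = |ρ|d/(2ε₀), independent of distance outside.
E = (1.56e-3)(0.00259)/(2·8.85×10^-12) = 2.28e5 N/C.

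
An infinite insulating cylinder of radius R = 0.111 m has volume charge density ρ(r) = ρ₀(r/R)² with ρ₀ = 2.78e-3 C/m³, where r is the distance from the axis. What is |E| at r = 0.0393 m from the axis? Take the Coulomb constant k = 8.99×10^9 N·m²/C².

By cylindrical symmetry E is radial; use a coaxial Gaussian cylinder of radius 0.0393 m and length L (r < R).
Integrating ρ over the cross-section to radius r: λ_enc = (2πρ₀/R²) ∫₀^r r'^3 dr' = 2πρ₀ r^4/(4·R²) = 8.455×10^-7 C/m.
By Gauss's law (flux through the curved wall only), E·2πrL = λ_enc L/ε₀.
E = 2k|λ_enc|/r = 2(8.99×10^9)(8.455×10^-7)/(0.0393) = 3.87e5 N/C.

3.87×10^5 V/m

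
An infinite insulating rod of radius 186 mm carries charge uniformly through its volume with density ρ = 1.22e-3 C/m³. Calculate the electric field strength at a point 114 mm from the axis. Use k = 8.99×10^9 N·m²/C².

Coaxial Gaussian cylinder, radius r = 114 mm, length L (r < R).
Charge inside radius r per length L is ρ·πr²·L, so λ_enc = ρπr² = 4.981×10^-5 C/m.
Since E is radial and uniform over the curved surface, Φ = E·2πrL = Q_enc/ε₀ = λ_enc L/ε₀.
E = 2k|λ_enc|/r = 2(8.99×10^9)(4.981e-5)/(0.114) = 7.86×10^6 N/C.

7.86×10^6 N/C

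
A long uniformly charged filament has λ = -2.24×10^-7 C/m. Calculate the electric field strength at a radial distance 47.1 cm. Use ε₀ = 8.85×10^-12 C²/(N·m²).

Choose a coaxial cylinder of radius r = 47.1 cm (arbitrary length L) as the Gaussian surface.
Q_enc = λL, so λ_enc = -2.24×10^-7 C/m.
Applying ∮E·dA = Q_enc/ε₀ with the end caps contributing no flux:
E = |λ_enc|/(2πε₀r) = (2.24×10^-7)/(2π·8.85×10^-12·0.471) = 8.55×10^3 N/C.

8.55×10^3 N/C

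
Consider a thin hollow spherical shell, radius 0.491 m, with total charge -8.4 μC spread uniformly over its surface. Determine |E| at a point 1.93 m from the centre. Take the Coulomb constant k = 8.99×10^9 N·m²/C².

2.03×10^4 N/C

Symmetry ⇒ E = E(r) r̂. Gaussian sphere of radius r = 1.93 m (r > 0.491 m).
The entire shell is enclosed: Q_enc = -8.40×10^-6 C.
Gauss's law: E·4πr² = Q_enc/ε₀.
E = k|Q_enc|/r² = (8.99×10^9)(8.40×10^-6)/(1.93)² = 2.03×10^4 N/C.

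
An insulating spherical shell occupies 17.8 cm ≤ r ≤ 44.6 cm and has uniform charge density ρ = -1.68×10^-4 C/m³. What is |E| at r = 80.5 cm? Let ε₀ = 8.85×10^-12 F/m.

Symmetry ⇒ E = E(r) r̂. Gaussian sphere of radius r = 80.5 cm (r > 44.6 cm, enclosing the whole shell).
Q_enc = ρ·(4π/3)(b³ − a³) = (-1.68×10^-4)·(4π/3)·((0.446)³ − (0.178)³) = -5.846×10^-5 C.
Since E is radial and uniform over the Gaussian sphere, Φ = E·4πr² = Q_enc/ε₀.
E = |Q_enc|/(4πε₀r²) = (5.846×10^-5)/(4π·8.85×10^-12·(0.805)²) = 8.11×10^5 N/C.

|E| ≈ 8.11×10^5 N/C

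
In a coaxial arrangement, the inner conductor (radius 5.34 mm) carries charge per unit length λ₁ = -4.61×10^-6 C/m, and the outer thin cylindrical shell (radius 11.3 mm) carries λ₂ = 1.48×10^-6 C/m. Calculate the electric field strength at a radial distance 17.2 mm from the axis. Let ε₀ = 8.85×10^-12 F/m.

E = 3.27×10^6 N/C

By cylindrical symmetry E is radial; use a coaxial Gaussian cylinder of radius 17.2 mm and length L (r > 11.3 mm, enclosing both).
λ_enc = λ₁ + λ₂ = (-4.61e-6) + (1.48×10^-6) = -3.13×10^-6 C/m.
Since E is radial and uniform over the curved surface, Φ = E·2πrL = Q_enc/ε₀ = λ_enc L/ε₀.
E = |λ_enc|/(2πε₀r) = (3.13e-6)/(2π·8.85×10^-12·0.0172) = 3.27×10^6 N/C.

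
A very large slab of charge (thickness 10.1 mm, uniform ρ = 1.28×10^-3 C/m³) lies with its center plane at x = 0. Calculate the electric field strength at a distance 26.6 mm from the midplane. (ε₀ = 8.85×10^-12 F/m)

The point |x| = 26.6 mm lies outside the slab (half-thickness 0.00505 m). A symmetric pillbox spanning the full slab encloses Q_enc = ρ·d·A.
Flux = 2EA ⇒ E = |ρ|d/(2ε₀), independent of distance outside.
E = (1.28×10^-3)(0.0101)/(2·8.85×10^-12) = 7.30e5 N/C.

E = 7.30×10^5 N/C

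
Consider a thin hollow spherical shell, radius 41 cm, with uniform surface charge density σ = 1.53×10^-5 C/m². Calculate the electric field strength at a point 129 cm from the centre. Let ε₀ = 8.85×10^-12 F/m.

Use a concentric Gaussian sphere at r = 129 cm (r > 41 cm).
The entire shell is enclosed: Q_enc = σ·4πR² = (1.53×10^-5)·4π·(0.41)² = 3.232×10^-5 C.
Applying ∮E·dA = Q_enc/ε₀ with Φ = E(4πr²):
E = |Q_enc|/(4πε₀r²) = (3.232×10^-5)/(4π·8.85×10^-12·(1.29)²) = 1.75×10^5 N/C.

E ≈ 1.75×10^5 N/C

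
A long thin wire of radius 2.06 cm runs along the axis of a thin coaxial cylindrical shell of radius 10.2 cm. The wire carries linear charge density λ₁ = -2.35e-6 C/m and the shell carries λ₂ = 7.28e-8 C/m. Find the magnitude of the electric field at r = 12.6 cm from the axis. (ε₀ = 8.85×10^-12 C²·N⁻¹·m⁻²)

Take a coaxial cylindrical Gaussian surface of radius r = 12.6 cm and length L (r > 10.2 cm, enclosing both).
λ_enc = λ₁ + λ₂ = (-2.35×10^-6) + (7.28e-8) = -2.277×10^-6 C/m.
Applying ∮E·dA = Q_enc/ε₀ with the end caps contributing no flux:
E = |λ_enc|/(2πε₀r) = (2.277×10^-6)/(2π·8.85×10^-12·0.126) = 3.25×10^5 N/C.

|E| = 3.25×10^5 N/C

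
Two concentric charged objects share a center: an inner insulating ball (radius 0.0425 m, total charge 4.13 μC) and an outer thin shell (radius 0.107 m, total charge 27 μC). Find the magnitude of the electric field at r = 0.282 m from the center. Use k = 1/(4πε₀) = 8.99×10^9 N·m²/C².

Use a concentric Gaussian sphere at r = 0.282 m (r > 0.107 m, enclosing both).
Q_enc = (4.13 μC) + (27 μC) = 3.113e-5 C.
Gauss's law: E·4πr² = Q_enc/ε₀.
E = k|Q_enc|/r² = (8.99×10^9)(3.113×10^-5)/(0.282)² = 3.52×10^6 N/C.

E ≈ 3.52×10^6 V/m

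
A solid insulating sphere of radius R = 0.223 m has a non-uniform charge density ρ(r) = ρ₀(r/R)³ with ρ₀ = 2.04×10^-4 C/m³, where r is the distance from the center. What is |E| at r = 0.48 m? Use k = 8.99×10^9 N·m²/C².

Use a concentric Gaussian sphere at r = 0.48 m (r > R, all charge enclosed).
Q_enc = 4π ∫₀^R ρ₀(r'/R)^3 r'² dr' = 4πρ₀R³/6 = 4.738×10^-6 C.
Gauss's law: E·4πr² = Q_enc/ε₀.
E = k|Q_enc|/r² = (8.99×10^9)(4.738e-6)/(0.48)² = 1.85×10^5 N/C.

|E| = 1.85e5 V/m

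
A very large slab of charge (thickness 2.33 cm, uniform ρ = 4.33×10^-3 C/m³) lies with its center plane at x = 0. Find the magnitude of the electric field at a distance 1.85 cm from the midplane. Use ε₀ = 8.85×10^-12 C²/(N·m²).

The point |x| = 1.85 cm lies outside the slab (half-thickness 0.01165 m). A symmetric pillbox spanning the full slab encloses Q_enc = ρ·d·A.
Flux = 2EA ⇒ E = |ρ|d/(2ε₀), independent of distance outside.
E = (4.33e-3)(0.0233)/(2·8.85×10^-12) = 5.70e6 N/C.

E = 5.70×10^6 N/C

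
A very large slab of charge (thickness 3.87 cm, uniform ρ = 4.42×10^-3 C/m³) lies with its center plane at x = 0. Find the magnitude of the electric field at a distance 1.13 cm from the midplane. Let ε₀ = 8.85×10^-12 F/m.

5.64×10^6 V/m

By symmetry E is perpendicular to the slab. A Gaussian pillbox from −1.13 cm to +1.13 cm (face area A) lies entirely within the slab.
Q_enc = ρ·(2x)·A and flux = 2EA, so 2EA = 2ρxA/ε₀ ⇒ E = |ρ|x/ε₀.
E = (4.42×10^-3)(0.0113)/(8.85×10^-12) = 5.64e6 N/C.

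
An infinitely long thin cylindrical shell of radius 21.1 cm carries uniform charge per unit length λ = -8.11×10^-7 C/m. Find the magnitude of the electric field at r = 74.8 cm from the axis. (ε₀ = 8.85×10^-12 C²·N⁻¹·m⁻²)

By cylindrical symmetry E is radial; use a coaxial Gaussian cylinder of radius 74.8 cm and length L (r > 21.1 cm).
The full line charge is enclosed: λ_enc = -8.11e-7 C/m.
By Gauss's law (flux through the curved wall only), E·2πrL = λ_enc L/ε₀.
E = |λ_enc|/(2πε₀r) = (8.11×10^-7)/(2π·8.85×10^-12·0.748) = 1.95×10^4 N/C.

E ≈ 1.95×10^4 N/C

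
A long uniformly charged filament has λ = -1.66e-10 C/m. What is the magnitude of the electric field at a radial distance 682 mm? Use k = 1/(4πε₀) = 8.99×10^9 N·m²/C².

Take a coaxial cylindrical Gaussian surface of radius r = 682 mm and length L.
Q_enc = λL, so λ_enc = -1.66e-10 C/m.
Gauss's law: E·2πrL = λ_enc L/ε₀.
E = 2k|λ_enc|/r = 2(8.99×10^9)(1.66×10^-10)/(0.682) = 4.38 N/C.

|E| ≈ 4.38 V/m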